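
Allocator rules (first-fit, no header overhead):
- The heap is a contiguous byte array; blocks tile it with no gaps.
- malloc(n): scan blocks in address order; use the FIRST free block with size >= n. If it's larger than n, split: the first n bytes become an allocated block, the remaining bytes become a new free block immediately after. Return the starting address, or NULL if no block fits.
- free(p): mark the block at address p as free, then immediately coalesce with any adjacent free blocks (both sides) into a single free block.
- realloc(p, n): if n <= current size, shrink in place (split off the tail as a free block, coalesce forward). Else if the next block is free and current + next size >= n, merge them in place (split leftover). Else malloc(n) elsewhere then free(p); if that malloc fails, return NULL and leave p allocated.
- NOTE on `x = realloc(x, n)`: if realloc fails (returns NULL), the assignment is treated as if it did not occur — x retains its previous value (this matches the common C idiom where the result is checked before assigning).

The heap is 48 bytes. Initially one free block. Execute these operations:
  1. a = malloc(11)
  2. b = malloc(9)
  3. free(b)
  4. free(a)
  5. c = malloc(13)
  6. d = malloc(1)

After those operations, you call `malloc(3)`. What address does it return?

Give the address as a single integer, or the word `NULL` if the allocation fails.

Op 1: a = malloc(11) -> a = 0; heap: [0-10 ALLOC][11-47 FREE]
Op 2: b = malloc(9) -> b = 11; heap: [0-10 ALLOC][11-19 ALLOC][20-47 FREE]
Op 3: free(b) -> (freed b); heap: [0-10 ALLOC][11-47 FREE]
Op 4: free(a) -> (freed a); heap: [0-47 FREE]
Op 5: c = malloc(13) -> c = 0; heap: [0-12 ALLOC][13-47 FREE]
Op 6: d = malloc(1) -> d = 13; heap: [0-12 ALLOC][13-13 ALLOC][14-47 FREE]
malloc(3): first-fit scan over [0-12 ALLOC][13-13 ALLOC][14-47 FREE] -> 14

Answer: 14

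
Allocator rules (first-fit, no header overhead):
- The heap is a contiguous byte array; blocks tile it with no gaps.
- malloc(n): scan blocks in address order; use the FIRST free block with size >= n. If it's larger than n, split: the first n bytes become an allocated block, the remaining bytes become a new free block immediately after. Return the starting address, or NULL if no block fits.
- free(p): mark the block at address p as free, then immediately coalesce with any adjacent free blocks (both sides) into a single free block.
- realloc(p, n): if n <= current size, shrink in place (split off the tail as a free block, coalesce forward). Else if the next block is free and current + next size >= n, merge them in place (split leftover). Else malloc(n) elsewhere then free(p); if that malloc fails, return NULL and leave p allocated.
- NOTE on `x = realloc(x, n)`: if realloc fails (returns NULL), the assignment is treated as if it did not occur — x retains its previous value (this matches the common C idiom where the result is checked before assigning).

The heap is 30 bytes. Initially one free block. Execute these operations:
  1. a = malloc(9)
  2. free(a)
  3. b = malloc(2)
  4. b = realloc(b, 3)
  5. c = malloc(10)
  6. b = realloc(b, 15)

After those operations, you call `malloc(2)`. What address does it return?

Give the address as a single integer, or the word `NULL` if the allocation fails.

Op 1: a = malloc(9) -> a = 0; heap: [0-8 ALLOC][9-29 FREE]
Op 2: free(a) -> (freed a); heap: [0-29 FREE]
Op 3: b = malloc(2) -> b = 0; heap: [0-1 ALLOC][2-29 FREE]
Op 4: b = realloc(b, 3) -> b = 0; heap: [0-2 ALLOC][3-29 FREE]
Op 5: c = malloc(10) -> c = 3; heap: [0-2 ALLOC][3-12 ALLOC][13-29 FREE]
Op 6: b = realloc(b, 15) -> b = 13; heap: [0-2 FREE][3-12 ALLOC][13-27 ALLOC][28-29 FREE]
malloc(2): first-fit scan over [0-2 FREE][3-12 ALLOC][13-27 ALLOC][28-29 FREE] -> 0

Answer: 0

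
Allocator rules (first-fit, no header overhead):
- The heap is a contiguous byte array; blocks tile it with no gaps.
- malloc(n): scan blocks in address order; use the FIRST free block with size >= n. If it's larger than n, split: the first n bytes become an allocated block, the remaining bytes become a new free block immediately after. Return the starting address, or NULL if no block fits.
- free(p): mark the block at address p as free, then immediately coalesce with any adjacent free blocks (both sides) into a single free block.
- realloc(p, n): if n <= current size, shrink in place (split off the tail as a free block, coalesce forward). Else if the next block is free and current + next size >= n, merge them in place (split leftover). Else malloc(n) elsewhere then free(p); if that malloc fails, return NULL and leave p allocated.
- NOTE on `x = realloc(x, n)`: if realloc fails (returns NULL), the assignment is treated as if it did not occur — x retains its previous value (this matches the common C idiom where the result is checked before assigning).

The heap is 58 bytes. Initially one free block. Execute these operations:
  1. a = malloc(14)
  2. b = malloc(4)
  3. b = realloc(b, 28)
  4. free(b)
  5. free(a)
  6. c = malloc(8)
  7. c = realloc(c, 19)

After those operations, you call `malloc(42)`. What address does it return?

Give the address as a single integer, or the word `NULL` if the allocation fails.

Answer: NULL

Derivation:
Op 1: a = malloc(14) -> a = 0; heap: [0-13 ALLOC][14-57 FREE]
Op 2: b = malloc(4) -> b = 14; heap: [0-13 ALLOC][14-17 ALLOC][18-57 FREE]
Op 3: b = realloc(b, 28) -> b = 14; heap: [0-13 ALLOC][14-41 ALLOC][42-57 FREE]
Op 4: free(b) -> (freed b); heap: [0-13 ALLOC][14-57 FREE]
Op 5: free(a) -> (freed a); heap: [0-57 FREE]
Op 6: c = malloc(8) -> c = 0; heap: [0-7 ALLOC][8-57 FREE]
Op 7: c = realloc(c, 19) -> c = 0; heap: [0-18 ALLOC][19-57 FREE]
malloc(42): first-fit scan over [0-18 ALLOC][19-57 FREE] -> NULL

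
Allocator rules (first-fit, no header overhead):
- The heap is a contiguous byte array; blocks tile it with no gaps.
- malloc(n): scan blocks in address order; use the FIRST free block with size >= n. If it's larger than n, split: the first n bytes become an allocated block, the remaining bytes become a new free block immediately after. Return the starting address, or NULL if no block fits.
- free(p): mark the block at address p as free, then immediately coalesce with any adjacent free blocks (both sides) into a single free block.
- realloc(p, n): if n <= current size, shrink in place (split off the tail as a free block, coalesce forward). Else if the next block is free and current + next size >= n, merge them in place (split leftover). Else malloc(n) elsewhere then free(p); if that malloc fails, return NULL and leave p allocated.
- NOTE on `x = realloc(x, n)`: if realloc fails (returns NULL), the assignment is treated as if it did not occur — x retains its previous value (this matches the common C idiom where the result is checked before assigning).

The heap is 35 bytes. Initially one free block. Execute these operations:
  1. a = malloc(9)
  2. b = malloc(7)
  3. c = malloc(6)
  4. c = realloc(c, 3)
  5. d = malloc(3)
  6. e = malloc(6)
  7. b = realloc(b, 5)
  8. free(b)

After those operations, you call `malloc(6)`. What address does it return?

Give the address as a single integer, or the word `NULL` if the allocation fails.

Answer: 9

Derivation:
Op 1: a = malloc(9) -> a = 0; heap: [0-8 ALLOC][9-34 FREE]
Op 2: b = malloc(7) -> b = 9; heap: [0-8 ALLOC][9-15 ALLOC][16-34 FREE]
Op 3: c = malloc(6) -> c = 16; heap: [0-8 ALLOC][9-15 ALLOC][16-21 ALLOC][22-34 FREE]
Op 4: c = realloc(c, 3) -> c = 16; heap: [0-8 ALLOC][9-15 ALLOC][16-18 ALLOC][19-34 FREE]
Op 5: d = malloc(3) -> d = 19; heap: [0-8 ALLOC][9-15 ALLOC][16-18 ALLOC][19-21 ALLOC][22-34 FREE]
Op 6: e = malloc(6) -> e = 22; heap: [0-8 ALLOC][9-15 ALLOC][16-18 ALLOC][19-21 ALLOC][22-27 ALLOC][28-34 FREE]
Op 7: b = realloc(b, 5) -> b = 9; heap: [0-8 ALLOC][9-13 ALLOC][14-15 FREE][16-18 ALLOC][19-21 ALLOC][22-27 ALLOC][28-34 FREE]
Op 8: free(b) -> (freed b); heap: [0-8 ALLOC][9-15 FREE][16-18 ALLOC][19-21 ALLOC][22-27 ALLOC][28-34 FREE]
malloc(6): first-fit scan over [0-8 ALLOC][9-15 FREE][16-18 ALLOC][19-21 ALLOC][22-27 ALLOC][28-34 FREE] -> 9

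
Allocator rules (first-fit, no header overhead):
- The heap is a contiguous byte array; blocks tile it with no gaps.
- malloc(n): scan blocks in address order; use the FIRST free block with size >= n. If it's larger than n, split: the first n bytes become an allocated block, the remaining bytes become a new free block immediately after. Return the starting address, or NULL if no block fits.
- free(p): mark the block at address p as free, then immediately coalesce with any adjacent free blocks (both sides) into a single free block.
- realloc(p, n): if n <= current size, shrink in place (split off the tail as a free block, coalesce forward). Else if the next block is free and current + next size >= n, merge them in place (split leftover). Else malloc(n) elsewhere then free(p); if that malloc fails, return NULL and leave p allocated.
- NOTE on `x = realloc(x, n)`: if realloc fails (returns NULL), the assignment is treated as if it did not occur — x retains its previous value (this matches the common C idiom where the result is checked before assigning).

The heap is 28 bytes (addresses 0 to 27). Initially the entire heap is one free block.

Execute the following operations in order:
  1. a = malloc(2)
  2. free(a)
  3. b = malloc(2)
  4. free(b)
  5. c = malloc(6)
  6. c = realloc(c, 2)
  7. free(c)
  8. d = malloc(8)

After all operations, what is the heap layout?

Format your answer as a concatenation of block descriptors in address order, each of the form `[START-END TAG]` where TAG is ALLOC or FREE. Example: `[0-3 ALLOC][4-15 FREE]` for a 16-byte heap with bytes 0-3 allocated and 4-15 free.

Answer: [0-7 ALLOC][8-27 FREE]

Derivation:
Op 1: a = malloc(2) -> a = 0; heap: [0-1 ALLOC][2-27 FREE]
Op 2: free(a) -> (freed a); heap: [0-27 FREE]
Op 3: b = malloc(2) -> b = 0; heap: [0-1 ALLOC][2-27 FREE]
Op 4: free(b) -> (freed b); heap: [0-27 FREE]
Op 5: c = malloc(6) -> c = 0; heap: [0-5 ALLOC][6-27 FREE]
Op 6: c = realloc(c, 2) -> c = 0; heap: [0-1 ALLOC][2-27 FREE]
Op 7: free(c) -> (freed c); heap: [0-27 FREE]
Op 8: d = malloc(8) -> d = 0; heap: [0-7 ALLOC][8-27 FREE]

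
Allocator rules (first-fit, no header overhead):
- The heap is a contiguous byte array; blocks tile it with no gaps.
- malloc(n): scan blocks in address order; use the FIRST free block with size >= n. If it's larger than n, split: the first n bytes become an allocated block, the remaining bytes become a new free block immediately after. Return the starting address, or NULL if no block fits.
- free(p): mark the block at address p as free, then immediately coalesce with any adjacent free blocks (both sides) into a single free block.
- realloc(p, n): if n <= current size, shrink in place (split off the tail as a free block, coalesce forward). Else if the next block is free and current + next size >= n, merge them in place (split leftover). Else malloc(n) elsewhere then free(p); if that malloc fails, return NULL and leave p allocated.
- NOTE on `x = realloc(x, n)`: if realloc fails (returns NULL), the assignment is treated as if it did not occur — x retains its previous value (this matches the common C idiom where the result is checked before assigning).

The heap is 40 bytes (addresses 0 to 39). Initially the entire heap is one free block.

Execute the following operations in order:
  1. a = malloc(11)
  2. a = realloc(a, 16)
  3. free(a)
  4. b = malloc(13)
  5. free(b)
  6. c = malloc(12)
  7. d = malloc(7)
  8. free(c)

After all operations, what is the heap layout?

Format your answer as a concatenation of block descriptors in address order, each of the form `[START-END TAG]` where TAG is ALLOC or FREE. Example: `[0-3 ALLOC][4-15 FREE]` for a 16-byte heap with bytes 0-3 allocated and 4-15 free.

Answer: [0-11 FREE][12-18 ALLOC][19-39 FREE]

Derivation:
Op 1: a = malloc(11) -> a = 0; heap: [0-10 ALLOC][11-39 FREE]
Op 2: a = realloc(a, 16) -> a = 0; heap: [0-15 ALLOC][16-39 FREE]
Op 3: free(a) -> (freed a); heap: [0-39 FREE]
Op 4: b = malloc(13) -> b = 0; heap: [0-12 ALLOC][13-39 FREE]
Op 5: free(b) -> (freed b); heap: [0-39 FREE]
Op 6: c = malloc(12) -> c = 0; heap: [0-11 ALLOC][12-39 FREE]
Op 7: d = malloc(7) -> d = 12; heap: [0-11 ALLOC][12-18 ALLOC][19-39 FREE]
Op 8: free(c) -> (freed c); heap: [0-11 FREE][12-18 ALLOC][19-39 FREE]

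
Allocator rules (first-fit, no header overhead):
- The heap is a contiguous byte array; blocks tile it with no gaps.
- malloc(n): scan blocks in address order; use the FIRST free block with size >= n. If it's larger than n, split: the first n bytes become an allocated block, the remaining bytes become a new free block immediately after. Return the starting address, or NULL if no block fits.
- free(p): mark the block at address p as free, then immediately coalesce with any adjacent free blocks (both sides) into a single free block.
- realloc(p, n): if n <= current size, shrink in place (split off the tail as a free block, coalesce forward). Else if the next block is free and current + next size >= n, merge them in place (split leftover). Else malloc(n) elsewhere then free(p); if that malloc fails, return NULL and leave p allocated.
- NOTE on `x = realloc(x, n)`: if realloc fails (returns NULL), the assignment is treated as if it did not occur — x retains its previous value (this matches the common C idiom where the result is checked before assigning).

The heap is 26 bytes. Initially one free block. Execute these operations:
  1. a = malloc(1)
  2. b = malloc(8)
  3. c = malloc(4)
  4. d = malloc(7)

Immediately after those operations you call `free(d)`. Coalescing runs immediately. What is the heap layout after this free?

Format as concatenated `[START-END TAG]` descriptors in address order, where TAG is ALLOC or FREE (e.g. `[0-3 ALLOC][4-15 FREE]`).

Op 1: a = malloc(1) -> a = 0; heap: [0-0 ALLOC][1-25 FREE]
Op 2: b = malloc(8) -> b = 1; heap: [0-0 ALLOC][1-8 ALLOC][9-25 FREE]
Op 3: c = malloc(4) -> c = 9; heap: [0-0 ALLOC][1-8 ALLOC][9-12 ALLOC][13-25 FREE]
Op 4: d = malloc(7) -> d = 13; heap: [0-0 ALLOC][1-8 ALLOC][9-12 ALLOC][13-19 ALLOC][20-25 FREE]
free(d): d = 13 -> block [13-19 ALLOC]; mark free, coalesce with adjacent free neighbors -> [0-0 ALLOC][1-8 ALLOC][9-12 ALLOC][13-25 FREE]

Answer: [0-0 ALLOC][1-8 ALLOC][9-12 ALLOC][13-25 FREE]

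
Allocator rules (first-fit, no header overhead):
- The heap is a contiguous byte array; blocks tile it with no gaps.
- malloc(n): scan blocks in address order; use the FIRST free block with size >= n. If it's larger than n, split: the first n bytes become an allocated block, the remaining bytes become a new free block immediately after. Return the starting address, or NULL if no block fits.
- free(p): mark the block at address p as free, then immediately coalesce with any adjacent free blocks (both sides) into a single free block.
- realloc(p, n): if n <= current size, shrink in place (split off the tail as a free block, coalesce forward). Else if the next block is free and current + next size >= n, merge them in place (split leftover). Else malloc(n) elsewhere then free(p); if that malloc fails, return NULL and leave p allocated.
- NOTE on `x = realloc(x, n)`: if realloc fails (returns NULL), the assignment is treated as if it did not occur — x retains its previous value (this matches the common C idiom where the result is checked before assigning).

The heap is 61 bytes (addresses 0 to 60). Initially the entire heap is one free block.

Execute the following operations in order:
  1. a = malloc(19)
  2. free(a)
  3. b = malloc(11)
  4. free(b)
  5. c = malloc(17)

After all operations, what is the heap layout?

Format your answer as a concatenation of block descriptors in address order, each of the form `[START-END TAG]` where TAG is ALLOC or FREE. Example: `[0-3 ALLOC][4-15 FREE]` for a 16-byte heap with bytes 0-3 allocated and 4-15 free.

Op 1: a = malloc(19) -> a = 0; heap: [0-18 ALLOC][19-60 FREE]
Op 2: free(a) -> (freed a); heap: [0-60 FREE]
Op 3: b = malloc(11) -> b = 0; heap: [0-10 ALLOC][11-60 FREE]
Op 4: free(b) -> (freed b); heap: [0-60 FREE]
Op 5: c = malloc(17) -> c = 0; heap: [0-16 ALLOC][17-60 FREE]

Answer: [0-16 ALLOC][17-60 FREE]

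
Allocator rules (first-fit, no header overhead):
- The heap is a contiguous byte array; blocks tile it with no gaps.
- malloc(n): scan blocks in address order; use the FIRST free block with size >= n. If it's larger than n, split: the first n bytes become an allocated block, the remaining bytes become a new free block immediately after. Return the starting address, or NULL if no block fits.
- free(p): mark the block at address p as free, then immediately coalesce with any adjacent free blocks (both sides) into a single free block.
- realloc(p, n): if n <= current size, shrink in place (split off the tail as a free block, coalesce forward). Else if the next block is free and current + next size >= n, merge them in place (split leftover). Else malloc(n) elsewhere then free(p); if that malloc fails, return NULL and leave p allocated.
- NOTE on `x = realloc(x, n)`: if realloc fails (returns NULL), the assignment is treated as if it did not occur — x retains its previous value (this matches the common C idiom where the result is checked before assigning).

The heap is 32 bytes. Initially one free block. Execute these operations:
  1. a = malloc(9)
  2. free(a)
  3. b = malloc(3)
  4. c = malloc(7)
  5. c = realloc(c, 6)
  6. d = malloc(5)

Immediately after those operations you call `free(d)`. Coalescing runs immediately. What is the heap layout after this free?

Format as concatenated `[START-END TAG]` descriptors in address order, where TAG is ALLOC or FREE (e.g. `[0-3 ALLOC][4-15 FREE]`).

Op 1: a = malloc(9) -> a = 0; heap: [0-8 ALLOC][9-31 FREE]
Op 2: free(a) -> (freed a); heap: [0-31 FREE]
Op 3: b = malloc(3) -> b = 0; heap: [0-2 ALLOC][3-31 FREE]
Op 4: c = malloc(7) -> c = 3; heap: [0-2 ALLOC][3-9 ALLOC][10-31 FREE]
Op 5: c = realloc(c, 6) -> c = 3; heap: [0-2 ALLOC][3-8 ALLOC][9-31 FREE]
Op 6: d = malloc(5) -> d = 9; heap: [0-2 ALLOC][3-8 ALLOC][9-13 ALLOC][14-31 FREE]
free(d): d = 9 -> block [9-13 ALLOC]; mark free, coalesce with adjacent free neighbors -> [0-2 ALLOC][3-8 ALLOC][9-31 FREE]

Answer: [0-2 ALLOC][3-8 ALLOC][9-31 FREE]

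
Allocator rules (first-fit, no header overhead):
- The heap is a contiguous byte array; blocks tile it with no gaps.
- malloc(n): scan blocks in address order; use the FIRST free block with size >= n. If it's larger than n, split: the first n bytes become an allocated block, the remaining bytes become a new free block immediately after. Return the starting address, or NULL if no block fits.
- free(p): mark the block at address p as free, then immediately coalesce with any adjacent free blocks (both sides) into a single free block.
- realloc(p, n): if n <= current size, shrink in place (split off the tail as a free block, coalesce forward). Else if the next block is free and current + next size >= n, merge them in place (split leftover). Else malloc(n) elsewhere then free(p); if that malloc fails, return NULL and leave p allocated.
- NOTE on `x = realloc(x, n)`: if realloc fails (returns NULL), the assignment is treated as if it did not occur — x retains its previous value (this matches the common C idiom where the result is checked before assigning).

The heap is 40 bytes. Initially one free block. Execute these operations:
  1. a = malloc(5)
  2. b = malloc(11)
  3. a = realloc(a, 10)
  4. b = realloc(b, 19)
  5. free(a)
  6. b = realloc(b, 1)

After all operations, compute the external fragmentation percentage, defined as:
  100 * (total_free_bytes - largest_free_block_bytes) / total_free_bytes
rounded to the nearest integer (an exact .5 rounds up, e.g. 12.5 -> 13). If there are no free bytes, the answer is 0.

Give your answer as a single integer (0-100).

Answer: 13

Derivation:
Op 1: a = malloc(5) -> a = 0; heap: [0-4 ALLOC][5-39 FREE]
Op 2: b = malloc(11) -> b = 5; heap: [0-4 ALLOC][5-15 ALLOC][16-39 FREE]
Op 3: a = realloc(a, 10) -> a = 16; heap: [0-4 FREE][5-15 ALLOC][16-25 ALLOC][26-39 FREE]
Op 4: b = realloc(b, 19) -> NULL (b unchanged); heap: [0-4 FREE][5-15 ALLOC][16-25 ALLOC][26-39 FREE]
Op 5: free(a) -> (freed a); heap: [0-4 FREE][5-15 ALLOC][16-39 FREE]
Op 6: b = realloc(b, 1) -> b = 5; heap: [0-4 FREE][5-5 ALLOC][6-39 FREE]
Free blocks: [5 34] total_free=39 largest=34 -> 100*(39-34)/39 = 500/39 ≈ 12.821 -> rounds to 13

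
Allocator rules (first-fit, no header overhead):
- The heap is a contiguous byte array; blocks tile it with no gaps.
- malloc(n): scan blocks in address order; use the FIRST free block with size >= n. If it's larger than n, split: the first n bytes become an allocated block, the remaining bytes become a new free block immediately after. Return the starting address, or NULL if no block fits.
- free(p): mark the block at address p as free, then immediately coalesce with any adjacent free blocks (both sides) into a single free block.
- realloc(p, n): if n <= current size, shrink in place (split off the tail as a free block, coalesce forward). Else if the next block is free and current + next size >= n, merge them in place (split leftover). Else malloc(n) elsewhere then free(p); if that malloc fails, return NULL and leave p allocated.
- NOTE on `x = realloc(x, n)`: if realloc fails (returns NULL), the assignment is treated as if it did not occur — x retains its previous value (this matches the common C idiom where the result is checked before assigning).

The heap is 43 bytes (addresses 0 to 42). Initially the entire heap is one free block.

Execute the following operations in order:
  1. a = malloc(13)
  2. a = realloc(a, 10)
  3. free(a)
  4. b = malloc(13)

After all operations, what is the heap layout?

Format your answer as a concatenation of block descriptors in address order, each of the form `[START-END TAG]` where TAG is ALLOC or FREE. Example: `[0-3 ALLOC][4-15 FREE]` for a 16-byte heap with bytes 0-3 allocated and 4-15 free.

Op 1: a = malloc(13) -> a = 0; heap: [0-12 ALLOC][13-42 FREE]
Op 2: a = realloc(a, 10) -> a = 0; heap: [0-9 ALLOC][10-42 FREE]
Op 3: free(a) -> (freed a); heap: [0-42 FREE]
Op 4: b = malloc(13) -> b = 0; heap: [0-12 ALLOC][13-42 FREE]

Answer: [0-12 ALLOC][13-42 FREE]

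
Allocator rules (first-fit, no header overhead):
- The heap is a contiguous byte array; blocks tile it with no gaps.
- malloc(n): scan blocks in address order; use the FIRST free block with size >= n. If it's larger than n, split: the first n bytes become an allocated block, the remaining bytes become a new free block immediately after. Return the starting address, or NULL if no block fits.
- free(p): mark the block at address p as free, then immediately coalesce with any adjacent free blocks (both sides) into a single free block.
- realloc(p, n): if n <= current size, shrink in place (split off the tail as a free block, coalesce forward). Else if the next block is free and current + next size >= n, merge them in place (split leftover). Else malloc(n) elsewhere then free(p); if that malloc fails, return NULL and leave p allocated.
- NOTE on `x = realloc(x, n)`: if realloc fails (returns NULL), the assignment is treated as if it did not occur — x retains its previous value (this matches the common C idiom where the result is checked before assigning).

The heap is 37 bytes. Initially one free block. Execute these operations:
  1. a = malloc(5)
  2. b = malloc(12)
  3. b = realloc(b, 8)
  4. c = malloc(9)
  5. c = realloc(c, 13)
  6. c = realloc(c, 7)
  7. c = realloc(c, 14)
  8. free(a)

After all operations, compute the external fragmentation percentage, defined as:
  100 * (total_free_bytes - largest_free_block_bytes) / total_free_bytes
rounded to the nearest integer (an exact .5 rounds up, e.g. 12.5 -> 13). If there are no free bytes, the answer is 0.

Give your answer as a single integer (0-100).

Answer: 33

Derivation:
Op 1: a = malloc(5) -> a = 0; heap: [0-4 ALLOC][5-36 FREE]
Op 2: b = malloc(12) -> b = 5; heap: [0-4 ALLOC][5-16 ALLOC][17-36 FREE]
Op 3: b = realloc(b, 8) -> b = 5; heap: [0-4 ALLOC][5-12 ALLOC][13-36 FREE]
Op 4: c = malloc(9) -> c = 13; heap: [0-4 ALLOC][5-12 ALLOC][13-21 ALLOC][22-36 FREE]
Op 5: c = realloc(c, 13) -> c = 13; heap: [0-4 ALLOC][5-12 ALLOC][13-25 ALLOC][26-36 FREE]
Op 6: c = realloc(c, 7) -> c = 13; heap: [0-4 ALLOC][5-12 ALLOC][13-19 ALLOC][20-36 FREE]
Op 7: c = realloc(c, 14) -> c = 13; heap: [0-4 ALLOC][5-12 ALLOC][13-26 ALLOC][27-36 FREE]
Op 8: free(a) -> (freed a); heap: [0-4 FREE][5-12 ALLOC][13-26 ALLOC][27-36 FREE]
Free blocks: [5 10] total_free=15 largest=10 -> 100*(15-10)/15 = 500/15 ≈ 33.333 -> rounds to 33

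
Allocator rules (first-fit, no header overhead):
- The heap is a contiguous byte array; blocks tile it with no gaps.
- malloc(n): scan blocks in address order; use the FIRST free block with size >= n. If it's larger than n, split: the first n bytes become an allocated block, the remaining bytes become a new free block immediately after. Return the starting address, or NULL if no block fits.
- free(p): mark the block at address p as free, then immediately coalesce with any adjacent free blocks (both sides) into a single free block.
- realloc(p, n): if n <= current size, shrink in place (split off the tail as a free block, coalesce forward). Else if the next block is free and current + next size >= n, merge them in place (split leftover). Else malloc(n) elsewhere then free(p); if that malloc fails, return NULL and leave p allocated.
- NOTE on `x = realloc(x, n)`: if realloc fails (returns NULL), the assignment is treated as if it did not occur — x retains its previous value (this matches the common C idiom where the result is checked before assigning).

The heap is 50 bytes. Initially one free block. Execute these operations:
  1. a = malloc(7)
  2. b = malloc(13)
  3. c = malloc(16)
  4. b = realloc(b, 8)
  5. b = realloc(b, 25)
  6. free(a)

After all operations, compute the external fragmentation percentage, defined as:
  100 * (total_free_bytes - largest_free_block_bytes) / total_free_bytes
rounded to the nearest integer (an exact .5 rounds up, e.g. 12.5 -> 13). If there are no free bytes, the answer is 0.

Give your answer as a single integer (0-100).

Op 1: a = malloc(7) -> a = 0; heap: [0-6 ALLOC][7-49 FREE]
Op 2: b = malloc(13) -> b = 7; heap: [0-6 ALLOC][7-19 ALLOC][20-49 FREE]
Op 3: c = malloc(16) -> c = 20; heap: [0-6 ALLOC][7-19 ALLOC][20-35 ALLOC][36-49 FREE]
Op 4: b = realloc(b, 8) -> b = 7; heap: [0-6 ALLOC][7-14 ALLOC][15-19 FREE][20-35 ALLOC][36-49 FREE]
Op 5: b = realloc(b, 25) -> NULL (b unchanged); heap: [0-6 ALLOC][7-14 ALLOC][15-19 FREE][20-35 ALLOC][36-49 FREE]
Op 6: free(a) -> (freed a); heap: [0-6 FREE][7-14 ALLOC][15-19 FREE][20-35 ALLOC][36-49 FREE]
Free blocks: [7 5 14] total_free=26 largest=14 -> 100*(26-14)/26 = 1200/26 ≈ 46.154 -> rounds to 46

Answer: 46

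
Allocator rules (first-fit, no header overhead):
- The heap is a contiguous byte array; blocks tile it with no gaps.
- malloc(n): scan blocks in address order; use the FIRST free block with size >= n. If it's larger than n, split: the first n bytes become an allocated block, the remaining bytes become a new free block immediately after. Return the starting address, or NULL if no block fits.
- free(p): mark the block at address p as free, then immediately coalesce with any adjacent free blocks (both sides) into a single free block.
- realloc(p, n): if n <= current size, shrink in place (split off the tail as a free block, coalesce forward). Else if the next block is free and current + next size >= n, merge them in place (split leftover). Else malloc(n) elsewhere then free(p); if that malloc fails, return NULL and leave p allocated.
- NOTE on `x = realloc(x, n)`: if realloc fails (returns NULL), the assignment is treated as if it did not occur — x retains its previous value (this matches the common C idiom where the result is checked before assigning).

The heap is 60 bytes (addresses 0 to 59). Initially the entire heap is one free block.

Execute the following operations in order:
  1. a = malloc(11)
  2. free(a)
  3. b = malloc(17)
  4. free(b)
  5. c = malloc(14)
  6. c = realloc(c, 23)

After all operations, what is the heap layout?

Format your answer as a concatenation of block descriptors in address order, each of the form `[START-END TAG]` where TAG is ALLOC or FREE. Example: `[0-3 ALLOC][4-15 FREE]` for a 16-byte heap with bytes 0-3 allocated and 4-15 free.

Answer: [0-22 ALLOC][23-59 FREE]

Derivation:
Op 1: a = malloc(11) -> a = 0; heap: [0-10 ALLOC][11-59 FREE]
Op 2: free(a) -> (freed a); heap: [0-59 FREE]
Op 3: b = malloc(17) -> b = 0; heap: [0-16 ALLOC][17-59 FREE]
Op 4: free(b) -> (freed b); heap: [0-59 FREE]
Op 5: c = malloc(14) -> c = 0; heap: [0-13 ALLOC][14-59 FREE]
Op 6: c = realloc(c, 23) -> c = 0; heap: [0-22 ALLOC][23-59 FREE]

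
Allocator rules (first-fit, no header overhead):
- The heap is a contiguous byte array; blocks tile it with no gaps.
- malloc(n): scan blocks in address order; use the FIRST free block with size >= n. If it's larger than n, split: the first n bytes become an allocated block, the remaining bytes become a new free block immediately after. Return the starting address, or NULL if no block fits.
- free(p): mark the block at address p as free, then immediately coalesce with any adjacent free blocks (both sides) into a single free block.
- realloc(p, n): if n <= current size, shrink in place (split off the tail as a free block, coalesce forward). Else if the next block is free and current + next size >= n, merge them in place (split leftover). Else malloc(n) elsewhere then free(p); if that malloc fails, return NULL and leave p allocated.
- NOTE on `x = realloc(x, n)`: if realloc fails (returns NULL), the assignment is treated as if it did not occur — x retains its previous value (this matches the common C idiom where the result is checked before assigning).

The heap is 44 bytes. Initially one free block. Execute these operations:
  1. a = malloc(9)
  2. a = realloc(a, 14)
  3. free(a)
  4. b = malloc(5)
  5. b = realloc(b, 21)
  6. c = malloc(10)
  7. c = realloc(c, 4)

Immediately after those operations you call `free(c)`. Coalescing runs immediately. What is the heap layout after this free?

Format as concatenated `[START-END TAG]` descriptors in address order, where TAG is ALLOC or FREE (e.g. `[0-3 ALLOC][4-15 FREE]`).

Op 1: a = malloc(9) -> a = 0; heap: [0-8 ALLOC][9-43 FREE]
Op 2: a = realloc(a, 14) -> a = 0; heap: [0-13 ALLOC][14-43 FREE]
Op 3: free(a) -> (freed a); heap: [0-43 FREE]
Op 4: b = malloc(5) -> b = 0; heap: [0-4 ALLOC][5-43 FREE]
Op 5: b = realloc(b, 21) -> b = 0; heap: [0-20 ALLOC][21-43 FREE]
Op 6: c = malloc(10) -> c = 21; heap: [0-20 ALLOC][21-30 ALLOC][31-43 FREE]
Op 7: c = realloc(c, 4) -> c = 21; heap: [0-20 ALLOC][21-24 ALLOC][25-43 FREE]
free(c): c = 21 -> block [21-24 ALLOC]; mark free, coalesce with adjacent free neighbors -> [0-20 ALLOC][21-43 FREE]

Answer: [0-20 ALLOC][21-43 FREE]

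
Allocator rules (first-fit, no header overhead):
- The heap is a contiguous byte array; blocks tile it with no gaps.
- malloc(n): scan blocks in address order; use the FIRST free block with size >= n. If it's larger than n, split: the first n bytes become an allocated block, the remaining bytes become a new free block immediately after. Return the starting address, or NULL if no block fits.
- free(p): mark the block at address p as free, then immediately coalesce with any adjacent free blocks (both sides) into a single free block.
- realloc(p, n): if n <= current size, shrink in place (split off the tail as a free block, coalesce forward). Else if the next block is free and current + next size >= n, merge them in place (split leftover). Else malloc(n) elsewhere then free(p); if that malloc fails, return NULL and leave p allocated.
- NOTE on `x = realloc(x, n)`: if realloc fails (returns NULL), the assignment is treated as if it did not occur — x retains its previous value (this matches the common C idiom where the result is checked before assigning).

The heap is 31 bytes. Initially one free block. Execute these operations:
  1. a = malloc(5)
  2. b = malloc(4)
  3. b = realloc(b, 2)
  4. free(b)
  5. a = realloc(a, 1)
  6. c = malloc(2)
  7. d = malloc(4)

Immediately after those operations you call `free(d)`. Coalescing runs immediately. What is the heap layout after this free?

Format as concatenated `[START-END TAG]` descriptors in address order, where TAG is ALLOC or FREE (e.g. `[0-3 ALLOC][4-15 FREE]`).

Op 1: a = malloc(5) -> a = 0; heap: [0-4 ALLOC][5-30 FREE]
Op 2: b = malloc(4) -> b = 5; heap: [0-4 ALLOC][5-8 ALLOC][9-30 FREE]
Op 3: b = realloc(b, 2) -> b = 5; heap: [0-4 ALLOC][5-6 ALLOC][7-30 FREE]
Op 4: free(b) -> (freed b); heap: [0-4 ALLOC][5-30 FREE]
Op 5: a = realloc(a, 1) -> a = 0; heap: [0-0 ALLOC][1-30 FREE]
Op 6: c = malloc(2) -> c = 1; heap: [0-0 ALLOC][1-2 ALLOC][3-30 FREE]
Op 7: d = malloc(4) -> d = 3; heap: [0-0 ALLOC][1-2 ALLOC][3-6 ALLOC][7-30 FREE]
free(d): d = 3 -> block [3-6 ALLOC]; mark free, coalesce with adjacent free neighbors -> [0-0 ALLOC][1-2 ALLOC][3-30 FREE]

Answer: [0-0 ALLOC][1-2 ALLOC][3-30 FREE]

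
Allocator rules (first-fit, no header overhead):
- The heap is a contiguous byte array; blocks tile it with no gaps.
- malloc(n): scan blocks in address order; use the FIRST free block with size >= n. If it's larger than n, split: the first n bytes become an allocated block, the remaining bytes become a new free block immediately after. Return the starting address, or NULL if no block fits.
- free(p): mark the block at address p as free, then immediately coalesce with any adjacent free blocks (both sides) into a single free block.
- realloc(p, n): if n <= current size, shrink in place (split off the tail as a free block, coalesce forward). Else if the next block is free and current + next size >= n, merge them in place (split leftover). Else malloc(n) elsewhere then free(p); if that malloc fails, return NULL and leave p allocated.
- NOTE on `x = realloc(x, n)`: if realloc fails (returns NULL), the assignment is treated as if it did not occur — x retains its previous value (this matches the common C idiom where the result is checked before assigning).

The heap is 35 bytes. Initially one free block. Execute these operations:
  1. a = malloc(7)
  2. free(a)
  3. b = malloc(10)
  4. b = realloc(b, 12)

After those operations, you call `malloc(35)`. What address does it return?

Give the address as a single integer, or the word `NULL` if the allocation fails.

Op 1: a = malloc(7) -> a = 0; heap: [0-6 ALLOC][7-34 FREE]
Op 2: free(a) -> (freed a); heap: [0-34 FREE]
Op 3: b = malloc(10) -> b = 0; heap: [0-9 ALLOC][10-34 FREE]
Op 4: b = realloc(b, 12) -> b = 0; heap: [0-11 ALLOC][12-34 FREE]
malloc(35): first-fit scan over [0-11 ALLOC][12-34 FREE] -> NULL

Answer: NULL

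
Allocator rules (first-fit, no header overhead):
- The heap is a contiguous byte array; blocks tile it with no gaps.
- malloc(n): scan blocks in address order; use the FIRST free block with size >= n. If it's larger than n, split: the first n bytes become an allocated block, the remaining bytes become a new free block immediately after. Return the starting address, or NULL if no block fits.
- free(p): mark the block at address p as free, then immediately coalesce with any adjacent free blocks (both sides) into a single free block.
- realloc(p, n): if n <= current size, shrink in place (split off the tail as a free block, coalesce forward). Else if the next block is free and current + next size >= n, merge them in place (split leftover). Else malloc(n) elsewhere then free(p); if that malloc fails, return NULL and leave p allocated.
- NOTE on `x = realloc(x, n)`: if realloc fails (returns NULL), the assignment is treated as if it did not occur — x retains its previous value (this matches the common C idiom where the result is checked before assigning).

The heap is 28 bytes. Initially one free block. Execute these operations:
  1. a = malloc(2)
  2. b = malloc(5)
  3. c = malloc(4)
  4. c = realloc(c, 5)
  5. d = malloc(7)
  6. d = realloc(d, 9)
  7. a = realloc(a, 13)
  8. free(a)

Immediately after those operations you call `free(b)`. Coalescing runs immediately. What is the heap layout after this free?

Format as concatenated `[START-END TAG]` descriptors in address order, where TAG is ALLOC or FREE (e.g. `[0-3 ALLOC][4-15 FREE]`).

Op 1: a = malloc(2) -> a = 0; heap: [0-1 ALLOC][2-27 FREE]
Op 2: b = malloc(5) -> b = 2; heap: [0-1 ALLOC][2-6 ALLOC][7-27 FREE]
Op 3: c = malloc(4) -> c = 7; heap: [0-1 ALLOC][2-6 ALLOC][7-10 ALLOC][11-27 FREE]
Op 4: c = realloc(c, 5) -> c = 7; heap: [0-1 ALLOC][2-6 ALLOC][7-11 ALLOC][12-27 FREE]
Op 5: d = malloc(7) -> d = 12; heap: [0-1 ALLOC][2-6 ALLOC][7-11 ALLOC][12-18 ALLOC][19-27 FREE]
Op 6: d = realloc(d, 9) -> d = 12; heap: [0-1 ALLOC][2-6 ALLOC][7-11 ALLOC][12-20 ALLOC][21-27 FREE]
Op 7: a = realloc(a, 13) -> NULL (a unchanged); heap: [0-1 ALLOC][2-6 ALLOC][7-11 ALLOC][12-20 ALLOC][21-27 FREE]
Op 8: free(a) -> (freed a); heap: [0-1 FREE][2-6 ALLOC][7-11 ALLOC][12-20 ALLOC][21-27 FREE]
free(b): b = 2 -> block [2-6 ALLOC]; mark free, coalesce with adjacent free neighbors -> [0-6 FREE][7-11 ALLOC][12-20 ALLOC][21-27 FREE]

Answer: [0-6 FREE][7-11 ALLOC][12-20 ALLOC][21-27 FREE]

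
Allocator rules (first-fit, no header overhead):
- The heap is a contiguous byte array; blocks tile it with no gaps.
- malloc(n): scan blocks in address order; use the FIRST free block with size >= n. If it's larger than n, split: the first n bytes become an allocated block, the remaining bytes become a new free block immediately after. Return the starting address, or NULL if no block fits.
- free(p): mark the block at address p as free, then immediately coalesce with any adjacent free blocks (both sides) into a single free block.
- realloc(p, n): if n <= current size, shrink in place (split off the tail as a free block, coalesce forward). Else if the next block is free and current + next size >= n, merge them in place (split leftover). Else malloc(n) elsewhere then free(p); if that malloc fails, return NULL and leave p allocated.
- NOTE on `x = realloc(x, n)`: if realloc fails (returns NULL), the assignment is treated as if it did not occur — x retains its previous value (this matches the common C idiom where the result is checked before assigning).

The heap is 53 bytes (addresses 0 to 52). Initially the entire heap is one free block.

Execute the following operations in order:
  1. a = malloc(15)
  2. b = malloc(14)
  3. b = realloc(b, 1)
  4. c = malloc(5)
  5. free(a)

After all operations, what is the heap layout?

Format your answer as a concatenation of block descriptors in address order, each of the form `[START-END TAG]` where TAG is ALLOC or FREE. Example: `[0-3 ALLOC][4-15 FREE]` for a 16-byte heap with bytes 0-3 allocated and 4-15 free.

Answer: [0-14 FREE][15-15 ALLOC][16-20 ALLOC][21-52 FREE]

Derivation:
Op 1: a = malloc(15) -> a = 0; heap: [0-14 ALLOC][15-52 FREE]
Op 2: b = malloc(14) -> b = 15; heap: [0-14 ALLOC][15-28 ALLOC][29-52 FREE]
Op 3: b = realloc(b, 1) -> b = 15; heap: [0-14 ALLOC][15-15 ALLOC][16-52 FREE]
Op 4: c = malloc(5) -> c = 16; heap: [0-14 ALLOC][15-15 ALLOC][16-20 ALLOC][21-52 FREE]
Op 5: free(a) -> (freed a); heap: [0-14 FREE][15-15 ALLOC][16-20 ALLOC][21-52 FREE]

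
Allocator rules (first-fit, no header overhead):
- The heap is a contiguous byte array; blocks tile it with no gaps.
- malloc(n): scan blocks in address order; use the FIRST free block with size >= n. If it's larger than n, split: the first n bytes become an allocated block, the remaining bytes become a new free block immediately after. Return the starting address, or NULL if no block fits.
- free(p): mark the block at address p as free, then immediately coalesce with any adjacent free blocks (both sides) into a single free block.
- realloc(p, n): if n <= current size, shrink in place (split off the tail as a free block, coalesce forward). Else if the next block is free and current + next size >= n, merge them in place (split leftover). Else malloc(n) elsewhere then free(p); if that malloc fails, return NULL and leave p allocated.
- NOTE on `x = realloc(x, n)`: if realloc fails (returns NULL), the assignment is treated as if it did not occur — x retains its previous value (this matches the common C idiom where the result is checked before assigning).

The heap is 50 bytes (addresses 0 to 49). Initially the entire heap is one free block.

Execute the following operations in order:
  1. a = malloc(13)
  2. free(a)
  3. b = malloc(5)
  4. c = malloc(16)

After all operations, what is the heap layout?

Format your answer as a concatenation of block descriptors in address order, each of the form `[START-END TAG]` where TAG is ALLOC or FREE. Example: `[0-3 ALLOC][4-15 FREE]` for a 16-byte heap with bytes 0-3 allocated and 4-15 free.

Answer: [0-4 ALLOC][5-20 ALLOC][21-49 FREE]

Derivation:
Op 1: a = malloc(13) -> a = 0; heap: [0-12 ALLOC][13-49 FREE]
Op 2: free(a) -> (freed a); heap: [0-49 FREE]
Op 3: b = malloc(5) -> b = 0; heap: [0-4 ALLOC][5-49 FREE]
Op 4: c = malloc(16) -> c = 5; heap: [0-4 ALLOC][5-20 ALLOC][21-49 FREE]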